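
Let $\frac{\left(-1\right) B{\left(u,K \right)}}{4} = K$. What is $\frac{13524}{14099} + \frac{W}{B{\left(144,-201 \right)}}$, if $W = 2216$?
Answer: $\frac{457790}{123213} \approx 3.7154$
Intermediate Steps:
$B{\left(u,K \right)} = - 4 K$
$\frac{13524}{14099} + \frac{W}{B{\left(144,-201 \right)}} = \frac{13524}{14099} + \frac{2216}{\left(-4\right) \left(-201\right)} = 13524 \cdot \frac{1}{14099} + \frac{2216}{804} = \frac{588}{613} + 2216 \cdot \frac{1}{804} = \frac{588}{613} + \frac{554}{201} = \frac{457790}{123213}$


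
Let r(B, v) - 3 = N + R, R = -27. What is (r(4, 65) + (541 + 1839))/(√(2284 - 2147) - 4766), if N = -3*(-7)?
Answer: -11328782/22714619 - 2377*√137/22714619 ≈ -0.49997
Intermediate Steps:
N = 21
r(B, v) = -3 (r(B, v) = 3 + (21 - 27) = 3 - 6 = -3)
(r(4, 65) + (541 + 1839))/(√(2284 - 2147) - 4766) = (-3 + (541 + 1839))/(√(2284 - 2147) - 4766) = (-3 + 2380)/(√137 - 4766) = 2377/(-4766 + √137)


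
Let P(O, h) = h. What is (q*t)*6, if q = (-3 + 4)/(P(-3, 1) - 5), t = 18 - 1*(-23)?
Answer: -123/2 ≈ -61.500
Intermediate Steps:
t = 41 (t = 18 + 23 = 41)
q = -1/4 (q = (-3 + 4)/(1 - 5) = 1/(-4) = 1*(-1/4) = -1/4 ≈ -0.25000)
(q*t)*6 = -1/4*41*6 = -41/4*6 = -123/2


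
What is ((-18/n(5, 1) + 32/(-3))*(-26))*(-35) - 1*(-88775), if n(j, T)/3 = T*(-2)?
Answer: 245395/3 ≈ 81798.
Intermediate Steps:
n(j, T) = -6*T (n(j, T) = 3*(T*(-2)) = 3*(-2*T) = -6*T)
((-18/n(5, 1) + 32/(-3))*(-26))*(-35) - 1*(-88775) = ((-18/((-6*1)) + 32/(-3))*(-26))*(-35) - 1*(-88775) = ((-18/(-6) + 32*(-1/3))*(-26))*(-35) + 88775 = ((-18*(-1/6) - 32/3)*(-26))*(-35) + 88775 = ((3 - 32/3)*(-26))*(-35) + 88775 = -23/3*(-26)*(-35) + 88775 = (598/3)*(-35) + 88775 = -20930/3 + 88775 = 245395/3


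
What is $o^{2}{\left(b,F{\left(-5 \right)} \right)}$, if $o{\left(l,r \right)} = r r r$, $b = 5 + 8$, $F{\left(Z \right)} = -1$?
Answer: $1$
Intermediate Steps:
$b = 13$
$o{\left(l,r \right)} = r^{3}$ ($o{\left(l,r \right)} = r^{2} r = r^{3}$)
$o^{2}{\left(b,F{\left(-5 \right)} \right)} = \left(\left(-1\right)^{3}\right)^{2} = \left(-1\right)^{2} = 1$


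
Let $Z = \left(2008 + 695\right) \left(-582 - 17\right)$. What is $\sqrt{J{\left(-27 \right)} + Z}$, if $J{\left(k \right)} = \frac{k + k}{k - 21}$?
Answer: $\frac{i \sqrt{25905534}}{4} \approx 1272.4 i$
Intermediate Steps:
$Z = -1619097$ ($Z = 2703 \left(-599\right) = -1619097$)
$J{\left(k \right)} = \frac{2 k}{-21 + k}$
$\sqrt{J{\left(-27 \right)} + Z} = \sqrt{2 \left(-27\right) \frac{1}{-21 - 27} - 1619097} = \sqrt{2 \left(-27\right) \frac{1}{-48} - 1619097} = \sqrt{2 \left(-27\right) \left(- \frac{1}{48}\right) - 1619097} = \sqrt{\frac{9}{8} - 1619097} = \sqrt{- \frac{12952767}{8}} = \frac{i \sqrt{25905534}}{4}$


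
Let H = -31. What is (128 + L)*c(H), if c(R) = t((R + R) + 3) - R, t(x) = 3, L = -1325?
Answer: -40698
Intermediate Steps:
c(R) = 3 - R
(128 + L)*c(H) = (128 - 1325)*(3 - 1*(-31)) = -1197*(3 + 31) = -1197*34 = -40698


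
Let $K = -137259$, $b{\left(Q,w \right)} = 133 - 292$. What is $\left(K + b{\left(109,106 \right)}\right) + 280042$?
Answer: $142624$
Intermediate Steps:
$b{\left(Q,w \right)} = -159$ ($b{\left(Q,w \right)} = 133 - 292 = -159$)
$\left(K + b{\left(109,106 \right)}\right) + 280042 = \left(-137259 - 159\right) + 280042 = -137418 + 280042 = 142624$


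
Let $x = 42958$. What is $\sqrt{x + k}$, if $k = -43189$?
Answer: $i \sqrt{231} \approx 15.199 i$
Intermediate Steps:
$\sqrt{x + k} = \sqrt{42958 - 43189} = \sqrt{-231} = i \sqrt{231}$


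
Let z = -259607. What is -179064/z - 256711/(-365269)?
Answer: 132050500793/94826389283 ≈ 1.3925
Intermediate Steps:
-179064/z - 256711/(-365269) = -179064/(-259607) - 256711/(-365269) = -179064*(-1/259607) - 256711*(-1/365269) = 179064/259607 + 256711/365269 = 132050500793/94826389283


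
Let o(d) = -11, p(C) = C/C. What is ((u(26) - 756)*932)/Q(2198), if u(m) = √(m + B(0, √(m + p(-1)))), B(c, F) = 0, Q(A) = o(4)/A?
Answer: 1548693216/11 - 2048536*√26/11 ≈ 1.3984e+8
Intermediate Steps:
p(C) = 1
Q(A) = -11/A
u(m) = √m (u(m) = √(m + 0) = √m)
((u(26) - 756)*932)/Q(2198) = ((√26 - 756)*932)/((-11/2198)) = ((-756 + √26)*932)/((-11*1/2198)) = (-704592 + 932*√26)/(-11/2198) = (-704592 + 932*√26)*(-2198/11) = 1548693216/11 - 2048536*√26/11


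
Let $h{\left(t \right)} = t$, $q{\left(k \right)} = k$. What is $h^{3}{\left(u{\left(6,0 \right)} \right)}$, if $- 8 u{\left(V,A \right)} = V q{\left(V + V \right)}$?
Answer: $-729$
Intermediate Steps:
$u{\left(V,A \right)} = - \frac{V^{2}}{4}$ ($u{\left(V,A \right)} = - \frac{V \left(V + V\right)}{8} = - \frac{V 2 V}{8} = - \frac{2 V^{2}}{8} = - \frac{V^{2}}{4}$)
$h^{3}{\left(u{\left(6,0 \right)} \right)} = \left(- \frac{6^{2}}{4}\right)^{3} = \left(\left(- \frac{1}{4}\right) 36\right)^{3} = \left(-9\right)^{3} = -729$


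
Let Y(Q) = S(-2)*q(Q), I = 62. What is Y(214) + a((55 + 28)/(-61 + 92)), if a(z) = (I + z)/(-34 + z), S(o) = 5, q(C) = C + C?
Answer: 2075935/971 ≈ 2137.9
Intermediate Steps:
q(C) = 2*C
Y(Q) = 10*Q (Y(Q) = 5*(2*Q) = 10*Q)
a(z) = (62 + z)/(-34 + z)
Y(214) + a((55 + 28)/(-61 + 92)) = 10*214 + (62 + (55 + 28)/(-61 + 92))/(-34 + (55 + 28)/(-61 + 92)) = 2140 + (62 + 83/31)/(-34 + 83/31) = 2140 + (2005/31)/(-971/31) = 2140 - 31/971*2005/31 = 2140 - 2005/971 = 2075935/971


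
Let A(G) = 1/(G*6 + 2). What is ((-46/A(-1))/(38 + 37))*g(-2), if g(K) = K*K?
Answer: 736/75 ≈ 9.8133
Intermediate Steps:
A(G) = 1/(2 + 6*G) (A(G) = 1/(6*G + 2) = 1/(2 + 6*G))
g(K) = K²
((-46/A(-1))/(38 + 37))*g(-2) = ((-46/(1/(2*(1 + 3*(-1)))))/(38 + 37))*(-2)² = ((-46/(1/(2*(1 - 3))))/75)*4 = ((-46/((½)/(-2)))/75)*4 = ((-46/((½)*(-½)))/75)*4 = ((-46/(-¼))/75)*4 = ((-46*(-4))/75)*4 = ((1/75)*184)*4 = (184/75)*4 = 736/75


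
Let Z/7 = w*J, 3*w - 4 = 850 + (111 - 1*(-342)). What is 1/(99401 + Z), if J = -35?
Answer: -3/22012 ≈ -0.00013629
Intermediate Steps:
w = 1307/3 (w = 4/3 + (850 + (111 - 1*(-342)))/3 = 4/3 + (850 + (111 + 342))/3 = 4/3 + (850 + 453)/3 = 4/3 + (⅓)*1303 = 4/3 + 1303/3 = 1307/3 ≈ 435.67)
Z = -320215/3 (Z = 7*((1307/3)*(-35)) = 7*(-45745/3) = -320215/3 ≈ -1.0674e+5)
1/(99401 + Z) = 1/(99401 - 320215/3) = 1/(-22012/3) = -3/22012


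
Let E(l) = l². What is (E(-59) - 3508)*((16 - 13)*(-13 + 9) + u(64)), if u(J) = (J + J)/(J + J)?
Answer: 297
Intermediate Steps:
u(J) = 1 (u(J) = (2*J)/((2*J)) = (2*J)*(1/(2*J)) = 1)
(E(-59) - 3508)*((16 - 13)*(-13 + 9) + u(64)) = ((-59)² - 3508)*((16 - 13)*(-13 + 9) + 1) = (3481 - 3508)*(3*(-4) + 1) = -27*(-12 + 1) = -27*(-11) = 297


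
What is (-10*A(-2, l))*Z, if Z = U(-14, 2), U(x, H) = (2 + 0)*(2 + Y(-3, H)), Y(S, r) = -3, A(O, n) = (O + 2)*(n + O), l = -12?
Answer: 0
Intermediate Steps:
A(O, n) = (2 + O)*(O + n)
U(x, H) = -2 (U(x, H) = (2 + 0)*(2 - 3) = 2*(-1) = -2)
Z = -2
(-10*A(-2, l))*Z = -10*((-2)² + 2*(-2) + 2*(-12) - 2*(-12))*(-2) = -10*(4 - 4 - 24 + 24)*(-2) = -10*0*(-2) = 0*(-2) = 0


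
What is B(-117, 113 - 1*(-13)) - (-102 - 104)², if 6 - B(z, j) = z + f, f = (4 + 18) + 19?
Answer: -42354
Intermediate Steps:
f = 41 (f = 22 + 19 = 41)
B(z, j) = -35 - z (B(z, j) = 6 - (z + 41) = 6 - (41 + z) = 6 + (-41 - z) = -35 - z)
B(-117, 113 - 1*(-13)) - (-102 - 104)² = (-35 - 1*(-117)) - (-102 - 104)² = (-35 + 117) - 1*(-206)² = 82 - 1*42436 = 82 - 42436 = -42354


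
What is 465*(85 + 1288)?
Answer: 638445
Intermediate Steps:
465*(85 + 1288) = 465*1373 = 638445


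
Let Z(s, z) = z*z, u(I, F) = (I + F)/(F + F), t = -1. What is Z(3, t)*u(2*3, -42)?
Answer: 3/7 ≈ 0.42857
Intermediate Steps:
u(I, F) = (F + I)/(2*F) (u(I, F) = (F + I)/((2*F)) = (F + I)*(1/(2*F)) = (F + I)/(2*F))
Z(s, z) = z**2
Z(3, t)*u(2*3, -42) = (-1)**2*((1/2)*(-42 + 2*3)/(-42)) = 1*((1/2)*(-1/42)*(-42 + 6)) = 1*((1/2)*(-1/42)*(-36)) = 1*(3/7) = 3/7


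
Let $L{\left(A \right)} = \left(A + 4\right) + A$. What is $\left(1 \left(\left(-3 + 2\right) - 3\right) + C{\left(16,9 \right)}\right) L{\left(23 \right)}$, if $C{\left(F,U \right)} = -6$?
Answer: $-500$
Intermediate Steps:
$L{\left(A \right)} = 4 + 2 A$ ($L{\left(A \right)} = \left(4 + A\right) + A = 4 + 2 A$)
$\left(1 \left(\left(-3 + 2\right) - 3\right) + C{\left(16,9 \right)}\right) L{\left(23 \right)} = \left(1 \left(\left(-3 + 2\right) - 3\right) - 6\right) \left(4 + 2 \cdot 23\right) = \left(1 \left(-1 - 3\right) - 6\right) \left(4 + 46\right) = \left(1 \left(-4\right) - 6\right) 50 = \left(-4 - 6\right) 50 = \left(-10\right) 50 = -500$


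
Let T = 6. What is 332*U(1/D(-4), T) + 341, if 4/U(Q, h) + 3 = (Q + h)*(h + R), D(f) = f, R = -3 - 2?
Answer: 9063/11 ≈ 823.91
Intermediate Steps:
R = -5
U(Q, h) = 4/(-3 + (-5 + h)*(Q + h)) (U(Q, h) = 4/(-3 + (Q + h)*(h - 5)) = 4/(-3 + (Q + h)*(-5 + h)) = 4/(-3 + (-5 + h)*(Q + h)))
332*U(1/D(-4), T) + 341 = 332*(4/(-3 + 6**2 - 5/(-4) - 5*6 + 6/(-4))) + 341 = 332*(4/(-3 + 36 - 5*(-1/4) - 30 - 1/4*6)) + 341 = 332*(4/(-3 + 36 + 5/4 - 30 - 3/2)) + 341 = 332*(4/(11/4)) + 341 = 332*(4*(4/11)) + 341 = 332*(16/11) + 341 = 5312/11 + 341 = 9063/11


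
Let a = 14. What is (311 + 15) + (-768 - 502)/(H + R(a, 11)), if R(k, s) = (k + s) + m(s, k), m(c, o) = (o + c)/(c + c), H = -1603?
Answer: 11337206/34691 ≈ 326.81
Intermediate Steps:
m(c, o) = (c + o)/(2*c) (m(c, o) = (c + o)/((2*c)) = (c + o)*(1/(2*c)) = (c + o)/(2*c))
R(k, s) = k + s + (k + s)/(2*s) (R(k, s) = (k + s) + (s + k)/(2*s) = (k + s) + (k + s)/(2*s) = k + s + (k + s)/(2*s))
(311 + 15) + (-768 - 502)/(H + R(a, 11)) = (311 + 15) + (-768 - 502)/(-1603 + (½ + 14 + 11 + (½)*14/11)) = 326 - 1270/(-1603 + (½ + 14 + 11 + (½)*14*(1/11))) = 326 - 1270/(-1603 + (½ + 14 + 11 + 7/11)) = 326 - 1270/(-1603 + 575/22) = 326 - 1270/(-34691/22) = 326 - 1270*(-22/34691) = 326 + 27940/34691 = 11337206/34691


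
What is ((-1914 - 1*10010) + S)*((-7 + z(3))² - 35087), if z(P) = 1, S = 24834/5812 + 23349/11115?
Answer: 4497529321967987/10766730 ≈ 4.1772e+8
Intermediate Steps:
S = 68622383/10766730 (S = 24834*(1/5812) + 23349*(1/11115) = 12417/2906 + 7783/3705 = 68622383/10766730 ≈ 6.3736)
((-1914 - 1*10010) + S)*((-7 + z(3))² - 35087) = ((-1914 - 1*10010) + 68622383/10766730)*((-7 + 1)² - 35087) = ((-1914 - 10010) + 68622383/10766730)*((-6)² - 35087) = (-11924 + 68622383/10766730)*(36 - 35087) = -128313866137/10766730*(-35051) = 4497529321967987/10766730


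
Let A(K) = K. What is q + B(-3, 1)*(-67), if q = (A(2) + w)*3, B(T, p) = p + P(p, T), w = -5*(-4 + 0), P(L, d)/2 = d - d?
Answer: -1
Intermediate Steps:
P(L, d) = 0 (P(L, d) = 2*(d - d) = 2*0 = 0)
w = 20 (w = -5*(-4) = 20)
B(T, p) = p (B(T, p) = p + 0 = p)
q = 66 (q = (2 + 20)*3 = 22*3 = 66)
q + B(-3, 1)*(-67) = 66 + 1*(-67) = 66 - 67 = -1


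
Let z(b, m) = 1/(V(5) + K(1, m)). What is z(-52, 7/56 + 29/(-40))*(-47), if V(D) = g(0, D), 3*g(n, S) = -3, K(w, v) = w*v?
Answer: 235/8 ≈ 29.375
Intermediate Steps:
K(w, v) = v*w
g(n, S) = -1 (g(n, S) = (1/3)*(-3) = -1)
V(D) = -1
z(b, m) = 1/(-1 + m) (z(b, m) = 1/(-1 + m*1) = 1/(-1 + m))
z(-52, 7/56 + 29/(-40))*(-47) = -47/(-1 + (7/56 + 29/(-40))) = -47/(-1 + (7*(1/56) + 29*(-1/40))) = -47/(-1 + (1/8 - 29/40)) = -47/(-1 - 3/5) = -47/(-8/5) = -5/8*(-47) = 235/8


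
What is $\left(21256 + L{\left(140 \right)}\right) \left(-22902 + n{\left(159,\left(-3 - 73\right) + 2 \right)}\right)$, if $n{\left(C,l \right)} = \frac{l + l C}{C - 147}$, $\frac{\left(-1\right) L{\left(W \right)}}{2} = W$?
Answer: $-501088672$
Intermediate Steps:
$L{\left(W \right)} = - 2 W$
$n{\left(C,l \right)} = \frac{l + C l}{-147 + C}$
$\left(21256 + L{\left(140 \right)}\right) \left(-22902 + n{\left(159,\left(-3 - 73\right) + 2 \right)}\right) = \left(21256 - 280\right) \left(-22902 + \frac{\left(\left(-3 - 73\right) + 2\right) \left(1 + 159\right)}{-147 + 159}\right) = \left(21256 - 280\right) \left(-22902 + \left(-76 + 2\right) \frac{1}{12} \cdot 160\right) = 20976 \left(-22902 - \frac{37}{6} \cdot 160\right) = 20976 \left(-22902 - \frac{2960}{3}\right) = 20976 \left(- \frac{71666}{3}\right) = -501088672$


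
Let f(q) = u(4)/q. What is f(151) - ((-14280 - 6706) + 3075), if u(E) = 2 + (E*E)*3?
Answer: 2704611/151 ≈ 17911.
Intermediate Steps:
u(E) = 2 + 3*E**2 (u(E) = 2 + E**2*3 = 2 + 3*E**2)
f(q) = 50/q (f(q) = (2 + 3*4**2)/q = (2 + 3*16)/q = (2 + 48)/q = 50/q)
f(151) - ((-14280 - 6706) + 3075) = 50/151 - ((-14280 - 6706) + 3075) = 50*(1/151) - (-20986 + 3075) = 50/151 - 1*(-17911) = 50/151 + 17911 = 2704611/151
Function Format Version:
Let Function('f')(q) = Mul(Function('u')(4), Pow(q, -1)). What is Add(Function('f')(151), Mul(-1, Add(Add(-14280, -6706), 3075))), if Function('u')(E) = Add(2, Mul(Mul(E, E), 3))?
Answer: Rational(2704611, 151) ≈ 17911.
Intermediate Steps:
Function('u')(E) = Add(2, Mul(3, Pow(E, 2))) (Function('u')(E) = Add(2, Mul(Pow(E, 2), 3)) = Add(2, Mul(3, Pow(E, 2))))
Function('f')(q) = Mul(50, Pow(q, -1)) (Function('f')(q) = Mul(Add(2, Mul(3, Pow(4, 2))), Pow(q, -1)) = Mul(Add(2, Mul(3, 16)), Pow(q, -1)) = Mul(Add(2, 48), Pow(q, -1)) = Mul(50, Pow(q, -1)))
Add(Function('f')(151), Mul(-1, Add(Add(-14280, -6706), 3075))) = Add(Mul(50, Pow(151, -1)), Mul(-1, Add(Add(-14280, -6706), 3075))) = Add(Mul(50, Rational(1, 151)), Mul(-1, Add(-20986, 3075))) = Add(Rational(50, 151), Mul(-1, -17911)) = Add(Rational(50, 151), 17911) = Rational(2704611, 151)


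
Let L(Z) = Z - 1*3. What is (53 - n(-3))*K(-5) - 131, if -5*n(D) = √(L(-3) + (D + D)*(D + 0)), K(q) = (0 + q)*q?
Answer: 1194 + 10*√3 ≈ 1211.3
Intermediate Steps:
L(Z) = -3 + Z (L(Z) = Z - 3 = -3 + Z)
K(q) = q² (K(q) = q*q = q²)
n(D) = -√(-6 + 2*D²)/5 (n(D) = -√((-3 - 3) + (D + D)*(D + 0))/5 = -√(-6 + (2*D)*D)/5 = -√(-6 + 2*D²)/5)
(53 - n(-3))*K(-5) - 131 = (53 - (-1)*√(-6 + 2*(-3)²)/5)*(-5)² - 131 = (53 - (-1)*√(-6 + 2*9)/5)*25 - 131 = (53 - (-1)*√(-6 + 18)/5)*25 - 131 = (53 - (-1)*√12/5)*25 - 131 = (53 - (-1)*2*√3/5)*25 - 131 = (53 - (-2)*√3/5)*25 - 131 = (53 + 2*√3/5)*25 - 131 = (1325 + 10*√3) - 131 = 1194 + 10*√3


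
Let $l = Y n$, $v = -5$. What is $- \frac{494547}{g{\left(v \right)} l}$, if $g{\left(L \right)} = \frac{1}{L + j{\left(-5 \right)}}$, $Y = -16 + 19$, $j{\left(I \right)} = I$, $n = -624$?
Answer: $- \frac{824245}{312} \approx -2641.8$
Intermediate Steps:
$Y = 3$
$g{\left(L \right)} = \frac{1}{-5 + L}$ ($g{\left(L \right)} = \frac{1}{L - 5} = \frac{1}{-5 + L}$)
$l = -1872$ ($l = 3 \left(-624\right) = -1872$)
$- \frac{494547}{g{\left(v \right)} l} = - \frac{494547}{\frac{1}{-5 - 5} \left(-1872\right)} = - \frac{494547}{\frac{1}{-10} \left(-1872\right)} = - \frac{494547}{\left(- \frac{1}{10}\right) \left(-1872\right)} = - \frac{494547}{\frac{936}{5}} = \left(-494547\right) \frac{5}{936} = - \frac{824245}{312}$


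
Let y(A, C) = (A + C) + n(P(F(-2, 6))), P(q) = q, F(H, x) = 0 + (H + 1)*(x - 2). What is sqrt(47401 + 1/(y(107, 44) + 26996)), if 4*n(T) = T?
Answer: sqrt(712858141038)/3878 ≈ 217.72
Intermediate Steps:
F(H, x) = (1 + H)*(-2 + x) (F(H, x) = 0 + (1 + H)*(-2 + x) = (1 + H)*(-2 + x))
n(T) = T/4
y(A, C) = -1 + A + C (y(A, C) = (A + C) + (-2 + 6 - 2*(-2) - 2*6)/4 = (A + C) + (-2 + 6 + 4 - 12)/4 = (A + C) + (1/4)*(-4) = (A + C) - 1 = -1 + A + C)
sqrt(47401 + 1/(y(107, 44) + 26996)) = sqrt(47401 + 1/((-1 + 107 + 44) + 26996)) = sqrt(47401 + 1/(150 + 26996)) = sqrt(47401 + 1/27146) = sqrt(1286747547/27146) = sqrt(712858141038)/3878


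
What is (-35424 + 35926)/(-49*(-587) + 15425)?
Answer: 251/22094 ≈ 0.011361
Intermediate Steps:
(-35424 + 35926)/(-49*(-587) + 15425) = 502/(28763 + 15425) = 502/44188 = 502*(1/44188) = 251/22094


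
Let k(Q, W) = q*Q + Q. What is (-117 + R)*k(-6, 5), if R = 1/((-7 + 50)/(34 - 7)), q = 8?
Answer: 270216/43 ≈ 6284.1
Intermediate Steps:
k(Q, W) = 9*Q (k(Q, W) = 8*Q + Q = 9*Q)
R = 27/43 (R = 1/(43/27) = 27/43 ≈ 0.62791)
(-117 + R)*k(-6, 5) = (-117 + 27/43)*(9*(-6)) = -5004/43*(-54) = 270216/43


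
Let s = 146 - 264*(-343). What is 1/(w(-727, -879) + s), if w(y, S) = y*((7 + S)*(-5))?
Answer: -1/3079022 ≈ -3.2478e-7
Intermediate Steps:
w(y, S) = y*(-35 - 5*S)
s = 90698 (s = 146 + 90552 = 90698)
1/(w(-727, -879) + s) = 1/(-5*(-727)*(7 - 879) + 90698) = 1/(-5*(-727)*(-872) + 90698) = 1/(-3169720 + 90698) = 1/(-3079022) = -1/3079022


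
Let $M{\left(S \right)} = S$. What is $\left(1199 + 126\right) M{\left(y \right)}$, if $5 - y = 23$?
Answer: $-23850$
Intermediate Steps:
$y = -18$ ($y = 5 - 23 = -18$)
$\left(1199 + 126\right) M{\left(y \right)} = \left(1199 + 126\right) \left(-18\right) = 1325 \left(-18\right) = -23850$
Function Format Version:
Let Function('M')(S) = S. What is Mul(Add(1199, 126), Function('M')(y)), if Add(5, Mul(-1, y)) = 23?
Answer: -23850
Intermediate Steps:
y = -18 (y = Add(5, Mul(-1, 23)) = Add(5, -23) = -18)
Mul(Add(1199, 126), Function('M')(y)) = Mul(Add(1199, 126), -18) = Mul(1325, -18) = -23850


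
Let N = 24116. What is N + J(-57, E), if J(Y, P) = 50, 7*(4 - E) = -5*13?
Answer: 24166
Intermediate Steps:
E = 93/7 (E = 4 - (-5)*13/7 = 4 - ⅐*(-65) = 4 + 65/7 = 93/7 ≈ 13.286)
N + J(-57, E) = 24116 + 50 = 24166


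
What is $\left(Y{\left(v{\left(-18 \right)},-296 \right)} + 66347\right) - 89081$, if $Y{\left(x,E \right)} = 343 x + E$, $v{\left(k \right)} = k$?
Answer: $-29204$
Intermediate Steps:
$Y{\left(x,E \right)} = E + 343 x$
$\left(Y{\left(v{\left(-18 \right)},-296 \right)} + 66347\right) - 89081 = \left(\left(-296 + 343 \left(-18\right)\right) + 66347\right) - 89081 = \left(\left(-296 - 6174\right) + 66347\right) - 89081 = \left(-6470 + 66347\right) - 89081 = 59877 - 89081 = -29204$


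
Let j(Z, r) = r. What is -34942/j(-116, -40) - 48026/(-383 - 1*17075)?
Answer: 152984619/174580 ≈ 876.30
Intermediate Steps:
-34942/j(-116, -40) - 48026/(-383 - 1*17075) = -34942/(-40) - 48026/(-383 - 1*17075) = -34942*(-1/40) - 48026/(-383 - 17075) = 17471/20 - 48026/(-17458) = 17471/20 - 48026*(-1/17458) = 17471/20 + 24013/8729 = 152984619/174580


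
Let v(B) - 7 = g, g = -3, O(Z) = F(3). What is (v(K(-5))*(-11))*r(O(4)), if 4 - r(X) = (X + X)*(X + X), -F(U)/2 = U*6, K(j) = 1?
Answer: 227920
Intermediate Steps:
F(U) = -12*U (F(U) = -2*U*6 = -12*U)
O(Z) = -36 (O(Z) = -12*3 = -36)
v(B) = 4 (v(B) = 7 - 3 = 4)
r(X) = 4 - 4*X**2 (r(X) = 4 - (X + X)*(X + X) = 4 - 2*X*2*X = 4 - 4*X**2)
(v(K(-5))*(-11))*r(O(4)) = (4*(-11))*(4 - 4*(-36)**2) = -44*(4 - 4*1296) = -44*(4 - 5184) = -44*(-5180) = 227920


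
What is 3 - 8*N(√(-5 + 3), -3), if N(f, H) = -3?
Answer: 27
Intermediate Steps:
3 - 8*N(√(-5 + 3), -3) = 3 - 8*(-3) = 3 + 24 = 27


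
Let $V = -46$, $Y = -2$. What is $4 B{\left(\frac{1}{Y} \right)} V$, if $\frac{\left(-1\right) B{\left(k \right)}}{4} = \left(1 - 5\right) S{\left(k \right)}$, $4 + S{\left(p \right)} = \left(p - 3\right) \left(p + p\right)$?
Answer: $1472$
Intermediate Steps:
$S{\left(p \right)} = -4 + 2 p \left(-3 + p\right)$ ($S{\left(p \right)} = -4 + \left(p - 3\right) \left(p + p\right) = -4 + \left(-3 + p\right) 2 p = -4 + 2 p \left(-3 + p\right)$)
$B{\left(k \right)} = -64 - 96 k + 32 k^{2}$ ($B{\left(k \right)} = - 4 \left(1 - 5\right) \left(-4 - 6 k + 2 k^{2}\right) = - 4 \left(- 4 \left(-4 - 6 k + 2 k^{2}\right)\right) = - 4 \left(16 - 8 k^{2} + 24 k\right) = -64 - 96 k + 32 k^{2}$)
$4 B{\left(\frac{1}{Y} \right)} V = 4 \left(-64 - \frac{96}{-2} + 32 \left(\frac{1}{-2}\right)^{2}\right) \left(-46\right) = 4 \left(-64 - -48 + 32 \left(- \frac{1}{2}\right)^{2}\right) \left(-46\right) = 4 \left(-64 + 48 + 32 \cdot \frac{1}{4}\right) \left(-46\right) = 4 \left(-64 + 48 + 8\right) \left(-46\right) = 4 \left(-8\right) \left(-46\right) = \left(-32\right) \left(-46\right) = 1472$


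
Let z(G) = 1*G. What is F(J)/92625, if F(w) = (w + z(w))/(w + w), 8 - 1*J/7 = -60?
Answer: 1/92625 ≈ 1.0796e-5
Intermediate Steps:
z(G) = G
J = 476 (J = 56 - 7*(-60) = 56 + 420 = 476)
F(w) = 1 (F(w) = (w + w)/(w + w) = (2*w)/((2*w)) = (2*w)*(1/(2*w)) = 1)
F(J)/92625 = 1/92625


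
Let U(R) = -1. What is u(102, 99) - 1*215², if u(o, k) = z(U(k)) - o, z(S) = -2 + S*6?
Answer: -46335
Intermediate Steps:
z(S) = -2 + 6*S
u(o, k) = -8 - o (u(o, k) = (-2 + 6*(-1)) - o = (-2 - 6) - o = -8 - o)
u(102, 99) - 1*215² = (-8 - 1*102) - 1*215² = (-8 - 102) - 1*46225 = -110 - 46225 = -46335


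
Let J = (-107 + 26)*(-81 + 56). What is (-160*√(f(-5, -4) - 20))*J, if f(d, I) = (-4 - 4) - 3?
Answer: -324000*I*√31 ≈ -1.804e+6*I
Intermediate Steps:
J = 2025 (J = -81*(-25) = 2025)
f(d, I) = -11 (f(d, I) = -8 - 3 = -11)
(-160*√(f(-5, -4) - 20))*J = -160*√(-11 - 20)*2025 = -160*I*√31*2025 = -324000*I*√31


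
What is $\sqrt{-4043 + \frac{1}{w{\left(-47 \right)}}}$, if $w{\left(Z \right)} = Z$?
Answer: $\frac{7 i \sqrt{182266}}{47} \approx 63.585 i$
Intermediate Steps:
$\sqrt{-4043 + \frac{1}{w{\left(-47 \right)}}} = \sqrt{-4043 + \frac{1}{-47}} = \sqrt{-4043 - \frac{1}{47}} = \sqrt{- \frac{190022}{47}} = \frac{7 i \sqrt{182266}}{47}$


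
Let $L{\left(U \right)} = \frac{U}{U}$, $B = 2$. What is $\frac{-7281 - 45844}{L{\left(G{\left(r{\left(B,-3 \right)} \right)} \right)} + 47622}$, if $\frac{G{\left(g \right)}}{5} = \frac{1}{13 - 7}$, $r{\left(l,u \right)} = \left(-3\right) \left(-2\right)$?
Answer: $- \frac{53125}{47623} \approx -1.1155$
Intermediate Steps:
$r{\left(l,u \right)} = 6$
$G{\left(g \right)} = \frac{5}{6}$ ($G{\left(g \right)} = \frac{5}{13 - 7} = \frac{5}{6}$)
$L{\left(U \right)} = 1$
$\frac{-7281 - 45844}{L{\left(G{\left(r{\left(B,-3 \right)} \right)} \right)} + 47622} = \frac{-7281 - 45844}{1 + 47622} = - \frac{53125}{47623}$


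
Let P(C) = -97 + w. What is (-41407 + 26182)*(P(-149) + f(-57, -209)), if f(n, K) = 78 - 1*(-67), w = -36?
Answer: -182700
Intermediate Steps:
f(n, K) = 145 (f(n, K) = 78 + 67 = 145)
P(C) = -133 (P(C) = -97 - 36 = -133)
(-41407 + 26182)*(P(-149) + f(-57, -209)) = (-41407 + 26182)*(-133 + 145) = -15225*12 = -182700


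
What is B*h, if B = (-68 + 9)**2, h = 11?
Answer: 38291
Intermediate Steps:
B = 3481 (B = (-59)**2 = 3481)
B*h = 3481*11 = 38291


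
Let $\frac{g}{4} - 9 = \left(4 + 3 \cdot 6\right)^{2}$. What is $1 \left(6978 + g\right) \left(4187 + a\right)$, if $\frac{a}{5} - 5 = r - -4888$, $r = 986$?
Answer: $300558900$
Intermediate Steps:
$a = 29395$ ($a = 25 + 5 \left(986 - -4888\right) = 25 + 5 \left(986 + 4888\right) = 25 + 5 \cdot 5874 = 25 + 29370 = 29395$)
$g = 1972$ ($g = 36 + 4 \left(4 + 3 \cdot 6\right)^{2} = 36 + 4 \left(4 + 18\right)^{2} = 36 + 4 \cdot 22^{2} = 36 + 4 \cdot 484 = 36 + 1936 = 1972$)
$1 \left(6978 + g\right) \left(4187 + a\right) = 1 \left(6978 + 1972\right) \left(4187 + 29395\right) = 1 \cdot 8950 \cdot 33582 = 1 \cdot 300558900 = 300558900$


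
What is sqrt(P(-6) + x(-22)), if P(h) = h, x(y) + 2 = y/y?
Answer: I*sqrt(7) ≈ 2.6458*I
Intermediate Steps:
x(y) = -1 (x(y) = -2 + y/y = -2 + 1 = -1)
sqrt(P(-6) + x(-22)) = sqrt(-6 - 1) = sqrt(-7) = I*sqrt(7)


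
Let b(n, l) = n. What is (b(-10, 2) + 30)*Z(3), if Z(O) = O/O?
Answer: 20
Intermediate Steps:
Z(O) = 1
(b(-10, 2) + 30)*Z(3) = (-10 + 30)*1 = 20*1 = 20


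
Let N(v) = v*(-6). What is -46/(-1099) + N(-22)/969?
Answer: 63214/354977 ≈ 0.17808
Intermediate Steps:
N(v) = -6*v
-46/(-1099) + N(-22)/969 = -46/(-1099) - 6*(-22)/969 = -46*(-1/1099) + 132*(1/969) = 46/1099 + 44/323 = 63214/354977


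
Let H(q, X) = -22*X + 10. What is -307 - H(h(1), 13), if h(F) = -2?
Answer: -31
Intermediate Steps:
H(q, X) = 10 - 22*X
-307 - H(h(1), 13) = -307 - (10 - 22*13) = -307 - (10 - 286) = -307 - 1*(-276) = -307 + 276 = -31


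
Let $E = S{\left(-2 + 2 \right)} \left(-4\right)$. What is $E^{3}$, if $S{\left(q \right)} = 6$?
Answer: $-13824$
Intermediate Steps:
$E = -24$ ($E = 6 \left(-4\right) = -24$)
$E^{3} = \left(-24\right)^{3} = -13824$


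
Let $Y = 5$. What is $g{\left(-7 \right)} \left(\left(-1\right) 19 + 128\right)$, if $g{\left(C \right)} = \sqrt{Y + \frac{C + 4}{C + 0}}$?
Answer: $\frac{109 \sqrt{266}}{7} \approx 253.96$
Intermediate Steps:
$g{\left(C \right)} = \sqrt{5 + \frac{4 + C}{C}}$ ($g{\left(C \right)} = \sqrt{5 + \frac{C + 4}{C + 0}} = \sqrt{5 + \frac{4 + C}{C}}$)
$g{\left(-7 \right)} \left(\left(-1\right) 19 + 128\right) = \sqrt{6 + \frac{4}{-7}} \left(\left(-1\right) 19 + 128\right) = \sqrt{6 + 4 \left(- \frac{1}{7}\right)} \left(-19 + 128\right) = \sqrt{6 - \frac{4}{7}} \cdot 109 = \sqrt{\frac{38}{7}} \cdot 109 = \frac{\sqrt{266}}{7} \cdot 109 = \frac{109 \sqrt{266}}{7}$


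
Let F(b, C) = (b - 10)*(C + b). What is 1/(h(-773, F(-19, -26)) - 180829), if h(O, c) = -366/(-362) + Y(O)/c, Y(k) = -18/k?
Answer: -20287385/3668527030248 ≈ -5.5301e-6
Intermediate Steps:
F(b, C) = (-10 + b)*(C + b)
h(O, c) = 183/181 - 18/(O*c) (h(O, c) = -366/(-362) + (-18/O)/c = -366*(-1/362) - 18/(O*c) = 183/181 - 18/(O*c))
1/(h(-773, F(-19, -26)) - 180829) = 1/((183/181 - 18/(-773*((-19)**2 - 10*(-26) - 10*(-19) - 26*(-19)))) - 180829) = 1/((183/181 - 18*(-1/773)/(361 + 260 + 190 + 494)) - 180829) = 1/((183/181 - 18*(-1/773)/1305) - 180829) = 1/((183/181 - 18*(-1/773)*1/1305) - 180829) = 1/((183/181 + 2/112085) - 180829) = 1/(20511917/20287385 - 180829) = 1/(-3668527030248/20287385) = -20287385/3668527030248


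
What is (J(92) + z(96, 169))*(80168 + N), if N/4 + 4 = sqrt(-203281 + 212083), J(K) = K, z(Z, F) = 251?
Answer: 27492136 + 4116*sqrt(978) ≈ 2.7621e+7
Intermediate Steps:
N = -16 + 12*sqrt(978) (N = -16 + 4*sqrt(-203281 + 212083) = -16 + 4*sqrt(8802) = -16 + 4*(3*sqrt(978)) = -16 + 12*sqrt(978) ≈ 359.28)
(J(92) + z(96, 169))*(80168 + N) = (92 + 251)*(80168 + (-16 + 12*sqrt(978))) = 343*(80152 + 12*sqrt(978)) = 27492136 + 4116*sqrt(978)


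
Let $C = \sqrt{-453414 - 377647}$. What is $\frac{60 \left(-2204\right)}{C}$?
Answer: $\frac{132240 i \sqrt{831061}}{831061} \approx 145.06 i$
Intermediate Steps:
$C = i \sqrt{831061}$ ($C = \sqrt{-831061} = i \sqrt{831061} \approx 911.63 i$)
$\frac{60 \left(-2204\right)}{C} = \frac{60 \left(-2204\right)}{i \sqrt{831061}} = - 132240 \left(- \frac{i \sqrt{831061}}{831061}\right) = \frac{132240 i \sqrt{831061}}{831061}$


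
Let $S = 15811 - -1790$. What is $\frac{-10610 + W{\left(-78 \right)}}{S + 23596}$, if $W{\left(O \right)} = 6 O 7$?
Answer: $- \frac{13886}{41197} \approx -0.33706$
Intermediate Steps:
$S = 17601$ ($S = 15811 + 1790 = 17601$)
$W{\left(O \right)} = 42 O$
$\frac{-10610 + W{\left(-78 \right)}}{S + 23596} = \frac{-10610 + 42 \left(-78\right)}{17601 + 23596} = \frac{-10610 - 3276}{41197} = \left(-13886\right) \frac{1}{41197} = - \frac{13886}{41197}$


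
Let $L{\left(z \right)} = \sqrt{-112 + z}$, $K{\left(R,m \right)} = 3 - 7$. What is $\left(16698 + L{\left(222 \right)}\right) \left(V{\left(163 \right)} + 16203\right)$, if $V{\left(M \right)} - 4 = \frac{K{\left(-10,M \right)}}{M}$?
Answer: $\frac{44111724426}{163} + \frac{2641737 \sqrt{110}}{163} \approx 2.7079 \cdot 10^{8}$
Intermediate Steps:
$K{\left(R,m \right)} = -4$ ($K{\left(R,m \right)} = 3 - 7 = -4$)
$V{\left(M \right)} = 4 - \frac{4}{M}$
$\left(16698 + L{\left(222 \right)}\right) \left(V{\left(163 \right)} + 16203\right) = \left(16698 + \sqrt{-112 + 222}\right) \left(\left(4 - \frac{4}{163}\right) + 16203\right) = \left(16698 + \sqrt{110}\right) \left(\left(4 - \frac{4}{163}\right) + 16203\right) = \left(16698 + \sqrt{110}\right) \left(\frac{648}{163} + 16203\right) = \left(16698 + \sqrt{110}\right) \frac{2641737}{163} = \frac{44111724426}{163} + \frac{2641737 \sqrt{110}}{163}$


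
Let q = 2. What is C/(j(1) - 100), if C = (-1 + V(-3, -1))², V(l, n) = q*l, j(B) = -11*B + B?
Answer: -49/110 ≈ -0.44545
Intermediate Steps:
j(B) = -10*B
V(l, n) = 2*l
C = 49 (C = (-1 + 2*(-3))² = (-1 - 6)² = (-7)² = 49)
C/(j(1) - 100) = 49/(-10*1 - 100) = 49/(-10 - 100) = 49/(-110) = 49*(-1/110) = -49/110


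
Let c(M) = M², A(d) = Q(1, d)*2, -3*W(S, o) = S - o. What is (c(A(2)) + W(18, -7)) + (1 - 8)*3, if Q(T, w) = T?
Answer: -76/3 ≈ -25.333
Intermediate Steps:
W(S, o) = -S/3 + o/3 (W(S, o) = -(S - o)/3 = -S/3 + o/3)
A(d) = 2 (A(d) = 1*2 = 2)
(c(A(2)) + W(18, -7)) + (1 - 8)*3 = (2² + (-⅓*18 + (⅓)*(-7))) + (1 - 8)*3 = (4 + (-6 - 7/3)) - 7*3 = (4 - 25/3) - 21 = -13/3 - 21 = -76/3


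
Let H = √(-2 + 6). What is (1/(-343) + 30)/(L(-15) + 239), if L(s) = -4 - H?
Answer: 10289/79919 ≈ 0.12874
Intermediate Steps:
H = 2 (H = √4 = 2)
L(s) = -6 (L(s) = -4 - 1*2 = -4 - 2 = -6)
(1/(-343) + 30)/(L(-15) + 239) = (1/(-343) + 30)/(-6 + 239) = (-1/343 + 30)/233 = (10289/343)*(1/233) = 10289/79919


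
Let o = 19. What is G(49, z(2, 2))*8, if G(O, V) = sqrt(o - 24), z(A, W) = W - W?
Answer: 8*I*sqrt(5) ≈ 17.889*I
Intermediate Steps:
z(A, W) = 0
G(O, V) = I*sqrt(5) (G(O, V) = sqrt(19 - 24) = sqrt(-5) = I*sqrt(5))
G(49, z(2, 2))*8 = (I*sqrt(5))*8 = 8*I*sqrt(5)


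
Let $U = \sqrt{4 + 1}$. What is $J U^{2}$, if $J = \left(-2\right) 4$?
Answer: $-40$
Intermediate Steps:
$J = -8$
$U = \sqrt{5} \approx 2.2361$
$J U^{2} = - 8 \left(\sqrt{5}\right)^{2} = \left(-8\right) 5 = -40$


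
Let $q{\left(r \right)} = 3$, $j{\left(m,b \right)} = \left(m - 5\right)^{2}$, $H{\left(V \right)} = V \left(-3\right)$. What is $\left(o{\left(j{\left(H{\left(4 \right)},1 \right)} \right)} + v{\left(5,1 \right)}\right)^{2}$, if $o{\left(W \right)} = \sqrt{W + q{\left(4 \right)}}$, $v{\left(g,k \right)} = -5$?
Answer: $317 - 20 \sqrt{73} \approx 146.12$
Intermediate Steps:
$H{\left(V \right)} = - 3 V$
$j{\left(m,b \right)} = \left(-5 + m\right)^{2}$
$o{\left(W \right)} = \sqrt{3 + W}$ ($o{\left(W \right)} = \sqrt{W + 3} = \sqrt{3 + W}$)
$\left(o{\left(j{\left(H{\left(4 \right)},1 \right)} \right)} + v{\left(5,1 \right)}\right)^{2} = \left(\sqrt{3 + \left(-5 - 12\right)^{2}} - 5\right)^{2} = \left(\sqrt{3 + \left(-17\right)^{2}} - 5\right)^{2} = \left(\sqrt{3 + 289} - 5\right)^{2} = \left(\sqrt{292} - 5\right)^{2} = \left(2 \sqrt{73} - 5\right)^{2} = \left(-5 + 2 \sqrt{73}\right)^{2}$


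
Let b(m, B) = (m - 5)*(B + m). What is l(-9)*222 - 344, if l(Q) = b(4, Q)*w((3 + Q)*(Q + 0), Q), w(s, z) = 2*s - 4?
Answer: 115096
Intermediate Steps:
b(m, B) = (-5 + m)*(B + m)
w(s, z) = -4 + 2*s
l(Q) = (-4 - Q)*(-4 + 2*Q*(3 + Q)) (l(Q) = (4² - 5*Q - 5*4 + Q*4)*(-4 + 2*((3 + Q)*(Q + 0))) = (16 - 5*Q - 20 + 4*Q)*(-4 + 2*((3 + Q)*Q)) = (-4 - Q)*(-4 + 2*(Q*(3 + Q))) = (-4 - Q)*(-4 + 2*Q*(3 + Q)))
l(-9)*222 - 344 = -2*(-2 - 9*(3 - 9))*(4 - 9)*222 - 344 = -2*(-2 - 9*(-6))*(-5)*222 - 344 = -2*(-2 + 54)*(-5)*222 - 344 = -2*52*(-5)*222 - 344 = 520*222 - 344 = 115440 - 344 = 115096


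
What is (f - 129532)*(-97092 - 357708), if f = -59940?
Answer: 86171865600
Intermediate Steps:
(f - 129532)*(-97092 - 357708) = (-59940 - 129532)*(-97092 - 357708) = -189472*(-454800) = 86171865600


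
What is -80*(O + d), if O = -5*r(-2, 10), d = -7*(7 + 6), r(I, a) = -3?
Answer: 6080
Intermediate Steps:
d = -91 (d = -7*13 = -91)
O = 15 (O = -5*(-3) = 15)
-80*(O + d) = -80*(15 - 91) = -80*(-76) = 6080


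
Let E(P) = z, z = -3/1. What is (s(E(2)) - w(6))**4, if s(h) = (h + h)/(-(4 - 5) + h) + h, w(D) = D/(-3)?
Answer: 16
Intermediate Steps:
w(D) = -D/3 (w(D) = D*(-1/3) = -D/3)
z = -3 (z = -3*1 = -3)
E(P) = -3
s(h) = h + 2*h/(1 + h) (s(h) = (2*h)/(-1*(-1) + h) + h = (2*h)/(1 + h) + h = 2*h/(1 + h) + h = h + 2*h/(1 + h))
(s(E(2)) - w(6))**4 = (-3*(3 - 3)/(1 - 3) - (-1)*6/3)**4 = (-3*0/(-2) - 1*(-2))**4 = (-3*(-1/2)*0 + 2)**4 = (0 + 2)**4 = 2**4 = 16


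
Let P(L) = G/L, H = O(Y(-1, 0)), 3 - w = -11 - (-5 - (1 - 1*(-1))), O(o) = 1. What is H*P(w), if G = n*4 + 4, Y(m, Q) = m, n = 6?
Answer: 4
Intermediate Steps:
w = 7 (w = 3 - (-11 - (-5 - (1 - 1*(-1)))) = 3 - (-11 - (-5 - (1 + 1))) = 3 - (-11 - (-5 - 1*2)) = 3 - (-11 - (-5 - 2)) = 3 - (-11 - 1*(-7)) = 3 - (-11 + 7) = 3 - 1*(-4) = 3 + 4 = 7)
G = 28 (G = 6*4 + 4 = 24 + 4 = 28)
H = 1
P(L) = 28/L
H*P(w) = 1*(28/7) = 1*(28*(1/7)) = 1*4 = 4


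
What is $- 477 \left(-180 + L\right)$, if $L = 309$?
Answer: $-61533$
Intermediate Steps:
$- 477 \left(-180 + L\right) = - 477 \left(-180 + 309\right) = \left(-477\right) 129 = -61533$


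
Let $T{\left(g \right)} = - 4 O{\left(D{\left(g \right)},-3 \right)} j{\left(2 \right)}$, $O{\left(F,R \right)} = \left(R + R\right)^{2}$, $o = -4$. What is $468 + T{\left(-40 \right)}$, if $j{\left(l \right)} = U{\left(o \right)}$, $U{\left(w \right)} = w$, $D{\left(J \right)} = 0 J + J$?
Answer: $1044$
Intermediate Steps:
$D{\left(J \right)} = J$ ($D{\left(J \right)} = 0 + J = J$)
$O{\left(F,R \right)} = 4 R^{2}$ ($O{\left(F,R \right)} = \left(2 R\right)^{2} = 4 R^{2}$)
$j{\left(l \right)} = -4$
$T{\left(g \right)} = 576$ ($T{\left(g \right)} = - 4 \cdot 4 \left(-3\right)^{2} \left(-4\right) = - 4 \cdot 4 \cdot 9 \left(-4\right) = \left(-4\right) 36 \left(-4\right) = \left(-144\right) \left(-4\right) = 576$)
$468 + T{\left(-40 \right)} = 468 + 576 = 1044$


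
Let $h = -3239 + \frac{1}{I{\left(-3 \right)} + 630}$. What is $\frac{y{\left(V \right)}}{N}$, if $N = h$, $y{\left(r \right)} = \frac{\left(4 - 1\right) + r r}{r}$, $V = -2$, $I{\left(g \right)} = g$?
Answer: $\frac{4389}{4061704} \approx 0.0010806$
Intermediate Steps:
$h = - \frac{2030852}{627}$ ($h = -3239 + \frac{1}{-3 + 630} = -3239 + \frac{1}{627} = - \frac{2030852}{627} \approx -3239.0$)
$y{\left(r \right)} = \frac{3 + r^{2}}{r}$
$N = - \frac{2030852}{627} \approx -3239.0$
$\frac{y{\left(V \right)}}{N} = \frac{-2 + \frac{3}{-2}}{- \frac{2030852}{627}} = \left(-2 + 3 \left(- \frac{1}{2}\right)\right) \left(- \frac{627}{2030852}\right) = \left(-2 - \frac{3}{2}\right) \left(- \frac{627}{2030852}\right) = \left(- \frac{7}{2}\right) \left(- \frac{627}{2030852}\right) = \frac{4389}{4061704}$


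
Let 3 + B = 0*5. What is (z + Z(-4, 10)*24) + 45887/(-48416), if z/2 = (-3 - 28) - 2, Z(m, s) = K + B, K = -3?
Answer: -10213247/48416 ≈ -210.95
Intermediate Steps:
B = -3 (B = -3 + 0*5 = -3 + 0 = -3)
Z(m, s) = -6 (Z(m, s) = -3 - 3 = -6)
z = -66 (z = 2*((-3 - 28) - 2) = 2*(-31 - 2) = 2*(-33) = -66)
(z + Z(-4, 10)*24) + 45887/(-48416) = (-66 - 6*24) + 45887/(-48416) = (-66 - 144) + 45887*(-1/48416) = -210 - 45887/48416 = -10213247/48416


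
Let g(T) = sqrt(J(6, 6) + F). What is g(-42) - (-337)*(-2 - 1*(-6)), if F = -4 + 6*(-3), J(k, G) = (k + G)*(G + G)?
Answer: 1348 + sqrt(122) ≈ 1359.0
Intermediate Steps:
J(k, G) = 2*G*(G + k) (J(k, G) = (G + k)*(2*G) = 2*G*(G + k))
F = -22 (F = -4 - 18 = -22)
g(T) = sqrt(122) (g(T) = sqrt(2*6*(6 + 6) - 22) = sqrt(2*6*12 - 22) = sqrt(144 - 22) = sqrt(122))
g(-42) - (-337)*(-2 - 1*(-6)) = sqrt(122) - (-337)*(-2 - 1*(-6)) = sqrt(122) - (-337)*(-2 + 6) = sqrt(122) - (-337)*4 = sqrt(122) - 1*(-1348) = sqrt(122) + 1348 = 1348 + sqrt(122)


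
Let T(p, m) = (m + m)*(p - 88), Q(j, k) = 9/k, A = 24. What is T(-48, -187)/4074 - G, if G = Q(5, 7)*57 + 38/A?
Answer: -24205/388 ≈ -62.384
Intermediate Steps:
T(p, m) = 2*m*(-88 + p) (T(p, m) = (2*m)*(-88 + p) = 2*m*(-88 + p))
G = 6289/84 (G = (9/7)*57 + 38/24 = (9*(⅐))*57 + 38*(1/24) = (9/7)*57 + 19/12 = 513/7 + 19/12 = 6289/84 ≈ 74.869)
T(-48, -187)/4074 - G = (2*(-187)*(-88 - 48))/4074 - 1*6289/84 = (2*(-187)*(-136))*(1/4074) - 6289/84 = 50864*(1/4074) - 6289/84 = 25432/2037 - 6289/84 = -24205/388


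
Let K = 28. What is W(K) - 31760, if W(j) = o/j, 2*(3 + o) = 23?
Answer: -1778543/56 ≈ -31760.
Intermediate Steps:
o = 17/2 (o = -3 + (½)*23 = -3 + 23/2 = 17/2 ≈ 8.5000)
W(j) = 17/(2*j)
W(K) - 31760 = (17/2)/28 - 31760 = (17/2)*(1/28) - 31760 = 17/56 - 31760 = -1778543/56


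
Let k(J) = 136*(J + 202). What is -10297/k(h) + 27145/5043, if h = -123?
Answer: 239718109/54181992 ≈ 4.4243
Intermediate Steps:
k(J) = 27472 + 136*J (k(J) = 136*(202 + J) = 27472 + 136*J)
-10297/k(h) + 27145/5043 = -10297/(27472 + 136*(-123)) + 27145/5043 = -10297/(27472 - 16728) + 27145*(1/5043) = -10297/10744 + 27145/5043 = 239718109/54181992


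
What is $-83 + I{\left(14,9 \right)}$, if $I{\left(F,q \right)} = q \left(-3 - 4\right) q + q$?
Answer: $-641$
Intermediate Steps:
$I{\left(F,q \right)} = q - 7 q^{2}$ ($I{\left(F,q \right)} = q \left(-7\right) q + q = - 7 q q + q = - 7 q^{2} + q = q - 7 q^{2}$)
$-83 + I{\left(14,9 \right)} = -83 + 9 \left(1 - 63\right) = -83 + 9 \left(-62\right) = -83 - 558 = -641$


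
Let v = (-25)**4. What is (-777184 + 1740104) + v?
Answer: 1353545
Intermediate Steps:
v = 390625
(-777184 + 1740104) + v = (-777184 + 1740104) + 390625 = 962920 + 390625 = 1353545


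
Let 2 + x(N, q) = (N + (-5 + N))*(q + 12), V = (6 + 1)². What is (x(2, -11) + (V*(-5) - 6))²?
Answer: 64516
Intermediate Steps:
V = 49 (V = 7² = 49)
x(N, q) = -2 + (-5 + 2*N)*(12 + q) (x(N, q) = -2 + (N + (-5 + N))*(q + 12) = -2 + (-5 + 2*N)*(12 + q))
(x(2, -11) + (V*(-5) - 6))² = ((-62 - 5*(-11) + 24*2 + 2*2*(-11)) + (49*(-5) - 6))² = ((-62 + 55 + 48 - 44) + (-245 - 6))² = (-3 - 251)² = (-254)² = 64516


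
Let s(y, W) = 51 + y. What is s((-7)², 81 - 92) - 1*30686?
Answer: -30586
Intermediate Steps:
s((-7)², 81 - 92) - 1*30686 = (51 + (-7)²) - 1*30686 = (51 + 49) - 30686 = 100 - 30686 = -30586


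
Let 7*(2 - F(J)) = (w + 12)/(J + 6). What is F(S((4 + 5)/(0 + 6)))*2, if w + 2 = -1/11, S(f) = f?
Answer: 4184/1155 ≈ 3.6225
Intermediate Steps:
w = -23/11 (w = -2 - 1/11 = -23/11 ≈ -2.0909)
F(J) = 2 - 109/(77*(6 + J)) (F(J) = 2 - (-23/11 + 12)/(7*(J + 6)) = 2 - 109/(77*(6 + J)))
F(S((4 + 5)/(0 + 6)))*2 = ((815 + 154*((4 + 5)/(0 + 6)))/(77*(6 + (4 + 5)/(0 + 6))))*2 = ((815 + 154*(9/6))/(77*(6 + 9/6)))*2 = ((815 + 154*(9*(1/6)))/(77*(6 + 9*(1/6))))*2 = ((815 + 154*(3/2))/(77*(6 + 3/2)))*2 = ((815 + 231)/(77*(15/2)))*2 = ((1/77)*(2/15)*1046)*2 = (2092/1155)*2 = 4184/1155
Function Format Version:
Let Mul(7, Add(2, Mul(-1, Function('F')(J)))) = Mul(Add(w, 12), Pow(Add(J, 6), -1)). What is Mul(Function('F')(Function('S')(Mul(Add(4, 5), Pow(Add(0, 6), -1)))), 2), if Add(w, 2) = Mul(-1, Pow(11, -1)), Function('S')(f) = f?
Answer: Rational(4184, 1155) ≈ 3.6225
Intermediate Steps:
w = Rational(-23, 11) (w = Add(-2, Mul(-1, Pow(11, -1))) = Add(-2, Mul(-1, Rational(1, 11))) = Add(-2, Rational(-1, 11)) = Rational(-23, 11) ≈ -2.0909)
Function('F')(J) = Add(2, Mul(Rational(-109, 77), Pow(Add(6, J), -1))) (Function('F')(J) = Add(2, Mul(Rational(-1, 7), Mul(Add(Rational(-23, 11), 12), Pow(Add(J, 6), -1)))) = Add(2, Mul(Rational(-1, 7), Mul(Rational(109, 11), Pow(Add(6, J), -1)))) = Add(2, Mul(Rational(-109, 77), Pow(Add(6, J), -1))))
Mul(Function('F')(Function('S')(Mul(Add(4, 5), Pow(Add(0, 6), -1)))), 2) = Mul(Mul(Rational(1, 77), Pow(Add(6, Mul(Add(4, 5), Pow(Add(0, 6), -1))), -1), Add(815, Mul(154, Mul(Add(4, 5), Pow(Add(0, 6), -1))))), 2) = Mul(Mul(Rational(1, 77), Pow(Add(6, Mul(9, Pow(6, -1))), -1), Add(815, Mul(154, Mul(9, Pow(6, -1))))), 2) = Mul(Mul(Rational(1, 77), Pow(Add(6, Mul(9, Rational(1, 6))), -1), Add(815, Mul(154, Mul(9, Rational(1, 6))))), 2) = Mul(Mul(Rational(1, 77), Pow(Add(6, Rational(3, 2)), -1), Add(815, Mul(154, Rational(3, 2)))), 2) = Mul(Mul(Rational(1, 77), Pow(Rational(15, 2), -1), Add(815, 231)), 2) = Mul(Mul(Rational(1, 77), Rational(2, 15), 1046), 2) = Mul(Rational(2092, 1155), 2) = Rational(4184, 1155)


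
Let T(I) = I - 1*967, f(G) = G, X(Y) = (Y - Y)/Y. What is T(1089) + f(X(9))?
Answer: 122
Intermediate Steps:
X(Y) = 0 (X(Y) = 0/Y = 0)
T(I) = -967 + I (T(I) = I - 967 = -967 + I)
T(1089) + f(X(9)) = (-967 + 1089) + 0 = 122 + 0 = 122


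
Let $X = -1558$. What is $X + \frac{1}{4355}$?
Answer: $- \frac{6785089}{4355} \approx -1558.0$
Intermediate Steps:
$X + \frac{1}{4355} = -1558 + \frac{1}{4355} = - \frac{6785089}{4355}$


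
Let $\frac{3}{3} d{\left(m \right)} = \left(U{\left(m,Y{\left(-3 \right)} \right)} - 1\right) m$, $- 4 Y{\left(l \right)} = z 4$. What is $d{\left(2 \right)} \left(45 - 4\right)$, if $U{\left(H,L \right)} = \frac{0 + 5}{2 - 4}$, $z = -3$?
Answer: $-287$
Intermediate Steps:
$Y{\left(l \right)} = 3$ ($Y{\left(l \right)} = - \frac{\left(-3\right) 4}{4} = \left(- \frac{1}{4}\right) \left(-12\right) = 3$)
$U{\left(H,L \right)} = - \frac{5}{2}$ ($U{\left(H,L \right)} = \frac{5}{-2} = 5 \left(- \frac{1}{2}\right) = - \frac{5}{2}$)
$d{\left(m \right)} = - \frac{7 m}{2}$ ($d{\left(m \right)} = \left(- \frac{5}{2} - 1\right) m = - \frac{7 m}{2}$)
$d{\left(2 \right)} \left(45 - 4\right) = \left(- \frac{7}{2}\right) 2 \left(45 - 4\right) = \left(-7\right) 41 = -287$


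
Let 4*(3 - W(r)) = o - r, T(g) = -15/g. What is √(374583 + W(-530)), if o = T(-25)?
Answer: √37445335/10 ≈ 611.93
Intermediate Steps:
o = ⅗ (o = -15/(-25) = -15*(-1/25) = ⅗ ≈ 0.60000)
W(r) = 57/20 + r/4 (W(r) = 3 - (⅗ - r)/4 = 3 + (-3/20 + r/4) = 57/20 + r/4)
√(374583 + W(-530)) = √(374583 + (57/20 + (¼)*(-530))) = √(374583 + (57/20 - 265/2)) = √(374583 - 2593/20) = √(7489067/20) = √37445335/10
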